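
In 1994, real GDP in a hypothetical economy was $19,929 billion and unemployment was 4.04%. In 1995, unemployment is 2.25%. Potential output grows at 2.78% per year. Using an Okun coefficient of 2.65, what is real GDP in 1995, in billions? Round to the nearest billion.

$21,428 billion

Δu = 2.25 - 4.04 = -1.79 points.
Okun's law (growth form): g_Y = g_Y* - β × Δu = 2.78 - 2.65 × (-1.79) = 2.78 + 4.7435 = 7.5235%.
Real GDP in the next year = 19929 × (1 + 7.5235/100) = 19929 × 1.075235 ≈ 21428 billion.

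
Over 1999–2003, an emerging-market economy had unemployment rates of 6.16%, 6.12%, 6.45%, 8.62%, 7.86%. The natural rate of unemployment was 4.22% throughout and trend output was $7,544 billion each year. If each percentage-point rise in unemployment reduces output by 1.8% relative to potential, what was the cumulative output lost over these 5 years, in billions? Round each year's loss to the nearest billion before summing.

Year 1999: gap = -1.8 × (6.16 - 4.22) = -3.492%, loss ≈ 7544 × 3.492/100 ≈ 263.
Year 2000: gap = -1.8 × (6.12 - 4.22) = -3.42%, loss ≈ 7544 × 3.42/100 ≈ 258.
Year 2001: gap = -1.8 × (6.45 - 4.22) = -4.014%, loss ≈ 7544 × 4.014/100 ≈ 303.
Year 2002: gap = -1.8 × (8.62 - 4.22) = -7.92%, loss ≈ 7544 × 7.92/100 ≈ 597.
Year 2003: gap = -1.8 × (7.86 - 4.22) = -6.552%, loss ≈ 7544 × 6.552/100 ≈ 494.
Total lost output = 263 + 258 + 303 + 597 + 494 = 1915 billion.

$1,915 billion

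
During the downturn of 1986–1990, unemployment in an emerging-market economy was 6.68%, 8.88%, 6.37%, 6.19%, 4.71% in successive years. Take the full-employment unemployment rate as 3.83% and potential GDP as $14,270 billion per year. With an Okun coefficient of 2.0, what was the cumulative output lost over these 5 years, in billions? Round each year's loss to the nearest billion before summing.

$3,904 billion

Year 1986: gap = -2.0 × (6.68 - 3.83) = -5.7%, loss ≈ 14270 × 5.7/100 ≈ 813.
Year 1987: gap = -2.0 × (8.88 - 3.83) = -10.1%, loss ≈ 14270 × 10.1/100 ≈ 1441.
Year 1988: gap = -2.0 × (6.37 - 3.83) = -5.08%, loss ≈ 14270 × 5.08/100 ≈ 725.
Year 1989: gap = -2.0 × (6.19 - 3.83) = -4.72%, loss ≈ 14270 × 4.72/100 ≈ 674.
Year 1990: gap = -2.0 × (4.71 - 3.83) = -1.76%, loss ≈ 14270 × 1.76/100 ≈ 251.
Total lost output = 813 + 1441 + 725 + 674 + 251 = 3904 billion.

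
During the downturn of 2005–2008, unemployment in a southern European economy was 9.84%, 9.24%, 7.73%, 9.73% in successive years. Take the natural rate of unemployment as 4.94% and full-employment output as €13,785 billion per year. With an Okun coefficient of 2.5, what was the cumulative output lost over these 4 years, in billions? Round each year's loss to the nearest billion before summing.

€5,784 billion

Year 2005: gap = -2.5 × (9.84 - 4.94) = -12.25%, loss ≈ 13785 × 12.25/100 ≈ 1689.
Year 2006: gap = -2.5 × (9.24 - 4.94) = -10.75%, loss ≈ 13785 × 10.75/100 ≈ 1482.
Year 2007: gap = -2.5 × (7.73 - 4.94) = -6.975%, loss ≈ 13785 × 6.975/100 ≈ 962.
Year 2008: gap = -2.5 × (9.73 - 4.94) = -11.975%, loss ≈ 13785 × 11.975/100 ≈ 1651.
Total lost output = 1689 + 1482 + 962 + 1651 = 5784 billion.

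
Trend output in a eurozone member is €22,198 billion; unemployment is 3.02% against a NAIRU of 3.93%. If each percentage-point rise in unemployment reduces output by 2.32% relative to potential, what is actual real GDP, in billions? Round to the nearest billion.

€22,667 billion

Unemployment gap = 3.02 - 3.93 = -0.91 points, so the output gap is -2.32 × (-0.91) = 2.1112%.
Actual GDP = 22198 × (1 + 2.1112/100) = 22198 × 1.021112 ≈ 22667 billion.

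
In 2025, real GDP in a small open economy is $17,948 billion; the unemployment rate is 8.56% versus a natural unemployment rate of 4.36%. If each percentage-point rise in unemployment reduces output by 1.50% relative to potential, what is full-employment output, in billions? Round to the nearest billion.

$19,155 billion

Unemployment gap = 8.56 - 4.36 = 4.2 points, so output gap = -1.5 × 4.2 = -6.3%.
Since Y = Y* × (1 + gap/100), Y* = 17948/0.937 ≈ 19155 billion.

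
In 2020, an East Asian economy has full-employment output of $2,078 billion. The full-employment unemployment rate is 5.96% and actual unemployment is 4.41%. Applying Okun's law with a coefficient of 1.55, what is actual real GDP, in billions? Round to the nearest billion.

$2,128 billion

Unemployment gap = 4.41 - 5.96 = -1.55 points, so the output gap is -1.55 × (-1.55) = 2.4025%.
Actual GDP = 2078 × (1 + 2.4025/100) = 2078 × 1.024025 ≈ 2128 billion.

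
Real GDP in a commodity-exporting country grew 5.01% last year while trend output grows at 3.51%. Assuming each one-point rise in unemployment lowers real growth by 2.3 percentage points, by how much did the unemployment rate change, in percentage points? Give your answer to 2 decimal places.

-0.65 percentage points

Growth-rate Okun's law: g_Y = g_Y* - β × Δu, so Δu = (g_Y* - g_Y)/β.
Δu = (3.51 - 5.01)/2.3 = -1.5/2.3 = -0.65 percentage points.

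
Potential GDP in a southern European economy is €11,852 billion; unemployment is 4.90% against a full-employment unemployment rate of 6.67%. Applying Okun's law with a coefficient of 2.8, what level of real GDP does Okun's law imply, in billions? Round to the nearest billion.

Unemployment gap = 4.9 - 6.67 = -1.77 points, so the output gap is -2.8 × (-1.77) = 4.956%.
Actual GDP = 11852 × (1 + 4.956/100) = 11852 × 1.04956 ≈ 12439 billion.

€12,439 billion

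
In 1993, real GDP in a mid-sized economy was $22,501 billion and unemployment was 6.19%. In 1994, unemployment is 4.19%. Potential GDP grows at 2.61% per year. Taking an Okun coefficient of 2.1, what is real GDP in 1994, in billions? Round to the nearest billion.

Δu = 4.19 - 6.19 = -2 points.
Okun's law (growth form): g_Y = g_Y* - β × Δu = 2.61 - 2.1 × (-2.00) = 2.61 + 4.2 = 6.81%.
Real GDP in the next year = 22501 × (1 + 6.81/100) = 22501 × 1.0681 ≈ 24033 billion.

$24,033 billion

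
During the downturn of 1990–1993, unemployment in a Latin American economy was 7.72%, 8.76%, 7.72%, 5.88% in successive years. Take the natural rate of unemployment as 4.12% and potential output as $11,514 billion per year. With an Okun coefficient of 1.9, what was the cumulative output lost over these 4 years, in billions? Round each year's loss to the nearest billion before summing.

Year 1990: gap = -1.9 × (7.72 - 4.12) = -6.84%, loss ≈ 11514 × 6.84/100 ≈ 788.
Year 1991: gap = -1.9 × (8.76 - 4.12) = -8.816%, loss ≈ 11514 × 8.816/100 ≈ 1015.
Year 1992: gap = -1.9 × (7.72 - 4.12) = -6.84%, loss ≈ 11514 × 6.84/100 ≈ 788.
Year 1993: gap = -1.9 × (5.88 - 4.12) = -3.344%, loss ≈ 11514 × 3.344/100 ≈ 385.
Total lost output = 788 + 1015 + 788 + 385 = 2976 billion.

$2,976 billion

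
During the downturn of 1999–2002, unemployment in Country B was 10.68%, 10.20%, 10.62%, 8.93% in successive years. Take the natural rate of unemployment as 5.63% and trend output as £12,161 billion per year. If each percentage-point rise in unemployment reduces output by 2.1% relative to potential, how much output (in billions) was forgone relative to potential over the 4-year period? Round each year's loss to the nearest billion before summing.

Year 1999: gap = -2.1 × (10.68 - 5.63) = -10.605%, loss ≈ 12161 × 10.605/100 ≈ 1290.
Year 2000: gap = -2.1 × (10.2 - 5.63) = -9.597%, loss ≈ 12161 × 9.597/100 ≈ 1167.
Year 2001: gap = -2.1 × (10.62 - 5.63) = -10.479%, loss ≈ 12161 × 10.479/100 ≈ 1274.
Year 2002: gap = -2.1 × (8.93 - 5.63) = -6.93%, loss ≈ 12161 × 6.93/100 ≈ 843.
Total lost output = 1290 + 1167 + 1274 + 843 = 4574 billion.

£4,574 billion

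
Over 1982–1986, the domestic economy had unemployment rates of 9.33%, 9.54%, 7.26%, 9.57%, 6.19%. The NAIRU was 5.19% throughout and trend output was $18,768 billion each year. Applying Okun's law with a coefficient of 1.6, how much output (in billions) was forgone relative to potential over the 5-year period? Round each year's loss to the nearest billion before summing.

Year 1982: gap = -1.6 × (9.33 - 5.19) = -6.624%, loss ≈ 18768 × 6.624/100 ≈ 1243.
Year 1983: gap = -1.6 × (9.54 - 5.19) = -6.96%, loss ≈ 18768 × 6.96/100 ≈ 1306.
Year 1984: gap = -1.6 × (7.26 - 5.19) = -3.312%, loss ≈ 18768 × 3.312/100 ≈ 622.
Year 1985: gap = -1.6 × (9.57 - 5.19) = -7.008%, loss ≈ 18768 × 7.008/100 ≈ 1315.
Year 1986: gap = -1.6 × (6.19 - 5.19) = -1.6%, loss ≈ 18768 × 1.6/100 ≈ 300.
Total lost output = 1243 + 1306 + 622 + 1315 + 300 = 4786 billion.

$4,786 billion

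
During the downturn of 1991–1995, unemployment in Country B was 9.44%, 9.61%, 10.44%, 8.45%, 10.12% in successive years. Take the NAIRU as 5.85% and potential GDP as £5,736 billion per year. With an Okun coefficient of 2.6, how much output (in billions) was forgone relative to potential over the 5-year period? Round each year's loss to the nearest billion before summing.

£2,806 billion

Year 1991: gap = -2.6 × (9.44 - 5.85) = -9.334%, loss ≈ 5736 × 9.334/100 ≈ 535.
Year 1992: gap = -2.6 × (9.61 - 5.85) = -9.776%, loss ≈ 5736 × 9.776/100 ≈ 561.
Year 1993: gap = -2.6 × (10.44 - 5.85) = -11.934%, loss ≈ 5736 × 11.934/100 ≈ 685.
Year 1994: gap = -2.6 × (8.45 - 5.85) = -6.76%, loss ≈ 5736 × 6.76/100 ≈ 388.
Year 1995: gap = -2.6 × (10.12 - 5.85) = -11.102%, loss ≈ 5736 × 11.102/100 ≈ 637.
Total lost output = 535 + 561 + 685 + 388 + 637 = 2806 billion.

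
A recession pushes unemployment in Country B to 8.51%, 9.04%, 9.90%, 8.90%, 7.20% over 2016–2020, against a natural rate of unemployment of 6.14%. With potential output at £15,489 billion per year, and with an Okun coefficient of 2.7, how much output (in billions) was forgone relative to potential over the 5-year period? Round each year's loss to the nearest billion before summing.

£5,373 billion

Year 2016: gap = -2.7 × (8.51 - 6.14) = -6.399%, loss ≈ 15489 × 6.399/100 ≈ 991.
Year 2017: gap = -2.7 × (9.04 - 6.14) = -7.83%, loss ≈ 15489 × 7.83/100 ≈ 1213.
Year 2018: gap = -2.7 × (9.9 - 6.14) = -10.152%, loss ≈ 15489 × 10.152/100 ≈ 1572.
Year 2019: gap = -2.7 × (8.9 - 6.14) = -7.452%, loss ≈ 15489 × 7.452/100 ≈ 1154.
Year 2020: gap = -2.7 × (7.2 - 6.14) = -2.862%, loss ≈ 15489 × 2.862/100 ≈ 443.
Total lost output = 991 + 1213 + 1572 + 1154 + 443 = 5373 billion.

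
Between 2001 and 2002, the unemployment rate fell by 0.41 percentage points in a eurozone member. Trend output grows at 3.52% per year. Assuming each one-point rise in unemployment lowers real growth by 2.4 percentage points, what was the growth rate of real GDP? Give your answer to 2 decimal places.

4.50%

Growth-rate Okun's law: g_Y = g_Y* - β × Δu.
g_Y = 3.52 - 2.4 × (-0.41) = 3.52 + 0.984 = 4.504%, i.e. 4.50% to 2 d.p.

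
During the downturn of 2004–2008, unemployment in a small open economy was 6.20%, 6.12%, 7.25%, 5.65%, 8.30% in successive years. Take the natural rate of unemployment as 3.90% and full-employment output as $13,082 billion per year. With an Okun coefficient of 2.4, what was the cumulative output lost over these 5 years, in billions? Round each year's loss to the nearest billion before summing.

Year 2004: gap = -2.4 × (6.2 - 3.9) = -5.52%, loss ≈ 13082 × 5.52/100 ≈ 722.
Year 2005: gap = -2.4 × (6.12 - 3.9) = -5.328%, loss ≈ 13082 × 5.328/100 ≈ 697.
Year 2006: gap = -2.4 × (7.25 - 3.9) = -8.04%, loss ≈ 13082 × 8.04/100 ≈ 1052.
Year 2007: gap = -2.4 × (5.65 - 3.9) = -4.2%, loss ≈ 13082 × 4.2/100 ≈ 549.
Year 2008: gap = -2.4 × (8.3 - 3.9) = -10.56%, loss ≈ 13082 × 10.56/100 ≈ 1381.
Total lost output = 722 + 697 + 1052 + 549 + 1381 = 4401 billion.

$4,401 billion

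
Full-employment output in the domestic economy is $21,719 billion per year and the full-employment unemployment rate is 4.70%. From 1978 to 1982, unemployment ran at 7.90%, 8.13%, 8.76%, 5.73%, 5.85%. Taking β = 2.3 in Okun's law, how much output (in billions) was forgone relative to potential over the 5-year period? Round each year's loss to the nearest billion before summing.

$6,429 billion

Year 1978: gap = -2.3 × (7.9 - 4.7) = -7.36%, loss ≈ 21719 × 7.36/100 ≈ 1599.
Year 1979: gap = -2.3 × (8.13 - 4.7) = -7.889%, loss ≈ 21719 × 7.889/100 ≈ 1713.
Year 1980: gap = -2.3 × (8.76 - 4.7) = -9.338%, loss ≈ 21719 × 9.338/100 ≈ 2028.
Year 1981: gap = -2.3 × (5.73 - 4.7) = -2.369%, loss ≈ 21719 × 2.369/100 ≈ 515.
Year 1982: gap = -2.3 × (5.85 - 4.7) = -2.645%, loss ≈ 21719 × 2.645/100 ≈ 574.
Total lost output = 1599 + 1713 + 2028 + 515 + 574 = 6429 billion.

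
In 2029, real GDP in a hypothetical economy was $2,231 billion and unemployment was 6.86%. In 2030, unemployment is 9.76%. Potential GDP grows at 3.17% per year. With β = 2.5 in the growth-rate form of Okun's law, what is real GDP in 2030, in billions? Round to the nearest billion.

$2,140 billion

Δu = 9.76 - 6.86 = 2.9 points.
Okun's law (growth form): g_Y = g_Y* - β × Δu = 3.17 - 2.5 × (2.90) = 3.17 - 7.25 = -4.08%.
Real GDP in the next year = 2231 × (1 - 4.08/100) = 2231 × 0.9592 ≈ 2140 billion.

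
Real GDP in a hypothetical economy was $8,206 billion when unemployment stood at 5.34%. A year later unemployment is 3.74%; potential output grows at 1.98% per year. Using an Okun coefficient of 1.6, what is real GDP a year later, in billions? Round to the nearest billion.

$8,579 billion

Δu = 3.74 - 5.34 = -1.6 points.
Okun's law (growth form): g_Y = g_Y* - β × Δu = 1.98 - 1.6 × (-1.60) = 1.98 + 2.56 = 4.54%.
Real GDP in the next year = 8206 × (1 + 4.54/100) = 8206 × 1.0454 ≈ 8579 billion.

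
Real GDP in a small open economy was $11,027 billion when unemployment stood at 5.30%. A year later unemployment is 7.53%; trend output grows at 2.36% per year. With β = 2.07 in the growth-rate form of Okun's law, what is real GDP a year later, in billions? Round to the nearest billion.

Δu = 7.53 - 5.3 = 2.23 points.
Okun's law (growth form): g_Y = g_Y* - β × Δu = 2.36 - 2.07 × (2.23) = 2.36 - 4.6161 = -2.2561%.
Real GDP in the next year = 11027 × (1 - 2.2561/100) = 11027 × 0.977439 ≈ 10778 billion.

$10,778 billion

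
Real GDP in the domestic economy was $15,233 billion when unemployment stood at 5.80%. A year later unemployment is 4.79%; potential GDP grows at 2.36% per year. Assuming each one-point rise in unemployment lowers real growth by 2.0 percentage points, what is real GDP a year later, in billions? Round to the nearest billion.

$15,900 billion

Δu = 4.79 - 5.8 = -1.01 points.
Okun's law (growth form): g_Y = g_Y* - β × Δu = 2.36 - 2.0 × (-1.01) = 2.36 + 2.02 = 4.38%.
Real GDP in the next year = 15233 × (1 + 4.38/100) = 15233 × 1.0438 ≈ 15900 billion.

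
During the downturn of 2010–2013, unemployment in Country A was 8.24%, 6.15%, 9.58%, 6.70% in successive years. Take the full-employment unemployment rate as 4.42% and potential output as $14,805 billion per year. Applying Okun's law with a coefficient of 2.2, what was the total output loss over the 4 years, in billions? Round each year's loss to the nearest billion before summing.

Year 2010: gap = -2.2 × (8.24 - 4.42) = -8.404%, loss ≈ 14805 × 8.404/100 ≈ 1244.
Year 2011: gap = -2.2 × (6.15 - 4.42) = -3.806%, loss ≈ 14805 × 3.806/100 ≈ 563.
Year 2012: gap = -2.2 × (9.58 - 4.42) = -11.352%, loss ≈ 14805 × 11.352/100 ≈ 1681.
Year 2013: gap = -2.2 × (6.7 - 4.42) = -5.016%, loss ≈ 14805 × 5.016/100 ≈ 743.
Total lost output = 1244 + 563 + 1681 + 743 = 4231 billion.

$4,231 billion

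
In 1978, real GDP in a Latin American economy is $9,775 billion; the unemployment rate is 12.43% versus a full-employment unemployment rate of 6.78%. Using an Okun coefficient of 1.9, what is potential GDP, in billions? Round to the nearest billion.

$10,951 billion

Unemployment gap = 12.43 - 6.78 = 5.65 points, so output gap = -1.9 × 5.65 = -10.735%.
Since Y = Y* × (1 + gap/100), Y* = 9775/0.89265 ≈ 10951 billion.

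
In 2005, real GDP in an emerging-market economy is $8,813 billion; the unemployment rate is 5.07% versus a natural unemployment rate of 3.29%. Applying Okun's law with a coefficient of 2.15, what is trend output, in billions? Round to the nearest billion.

Unemployment gap = 5.07 - 3.29 = 1.78 points, so output gap = -2.15 × 1.78 = -3.827%.
Since Y = Y* × (1 + gap/100), Y* = 8813/0.96173 ≈ 9164 billion.

$9,164 billion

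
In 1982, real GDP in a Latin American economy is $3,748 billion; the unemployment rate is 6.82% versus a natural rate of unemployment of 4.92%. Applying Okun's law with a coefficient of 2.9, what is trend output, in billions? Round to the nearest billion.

$3,967 billion

Unemployment gap = 6.82 - 4.92 = 1.9 points, so output gap = -2.9 × 1.9 = -5.51%.
Since Y = Y* × (1 + gap/100), Y* = 3748/0.9449 ≈ 3967 billion.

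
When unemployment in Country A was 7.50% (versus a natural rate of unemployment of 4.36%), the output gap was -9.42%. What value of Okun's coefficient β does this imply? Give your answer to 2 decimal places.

Okun's law: output gap = -β × (u - u*).
-9.42 = -β × (7.5 - 4.36) = -β × 3.14, so β = 9.42/3.14 = 3.00.

β ≈ 3.00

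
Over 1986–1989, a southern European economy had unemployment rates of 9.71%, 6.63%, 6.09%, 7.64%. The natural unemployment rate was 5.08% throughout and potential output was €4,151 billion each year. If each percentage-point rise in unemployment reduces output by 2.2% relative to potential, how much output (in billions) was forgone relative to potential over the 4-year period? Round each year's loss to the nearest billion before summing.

€891 billion

Year 1986: gap = -2.2 × (9.71 - 5.08) = -10.186%, loss ≈ 4151 × 10.186/100 ≈ 423.
Year 1987: gap = -2.2 × (6.63 - 5.08) = -3.41%, loss ≈ 4151 × 3.41/100 ≈ 142.
Year 1988: gap = -2.2 × (6.09 - 5.08) = -2.222%, loss ≈ 4151 × 2.222/100 ≈ 92.
Year 1989: gap = -2.2 × (7.64 - 5.08) = -5.632%, loss ≈ 4151 × 5.632/100 ≈ 234.
Total lost output = 423 + 142 + 92 + 234 = 891 billion.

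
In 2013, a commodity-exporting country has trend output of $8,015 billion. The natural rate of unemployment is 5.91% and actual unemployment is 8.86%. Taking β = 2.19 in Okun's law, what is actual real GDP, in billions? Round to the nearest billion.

$7,497 billion

Unemployment gap = 8.86 - 5.91 = 2.95 points, so the output gap is -2.19 × 2.95 = -6.4605%.
Actual GDP = 8015 × (1 - 6.4605/100) = 8015 × 0.935395 ≈ 7497 billion.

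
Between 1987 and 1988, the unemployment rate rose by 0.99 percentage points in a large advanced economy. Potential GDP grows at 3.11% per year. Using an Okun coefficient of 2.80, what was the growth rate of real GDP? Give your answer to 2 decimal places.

0.34%

Growth-rate Okun's law: g_Y = g_Y* - β × Δu.
g_Y = 3.11 - 2.80 × (0.99) = 3.11 - 2.772 = 0.338%, i.e. 0.34% to 2 d.p.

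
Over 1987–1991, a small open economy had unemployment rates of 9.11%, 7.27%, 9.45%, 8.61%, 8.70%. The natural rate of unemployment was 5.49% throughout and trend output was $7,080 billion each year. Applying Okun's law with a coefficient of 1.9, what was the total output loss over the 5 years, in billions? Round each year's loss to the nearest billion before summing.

Year 1987: gap = -1.9 × (9.11 - 5.49) = -6.878%, loss ≈ 7080 × 6.878/100 ≈ 487.
Year 1988: gap = -1.9 × (7.27 - 5.49) = -3.382%, loss ≈ 7080 × 3.382/100 ≈ 239.
Year 1989: gap = -1.9 × (9.45 - 5.49) = -7.524%, loss ≈ 7080 × 7.524/100 ≈ 533.
Year 1990: gap = -1.9 × (8.61 - 5.49) = -5.928%, loss ≈ 7080 × 5.928/100 ≈ 420.
Year 1991: gap = -1.9 × (8.7 - 5.49) = -6.099%, loss ≈ 7080 × 6.099/100 ≈ 432.
Total lost output = 487 + 239 + 533 + 420 + 432 = 2111 billion.

$2,111 billion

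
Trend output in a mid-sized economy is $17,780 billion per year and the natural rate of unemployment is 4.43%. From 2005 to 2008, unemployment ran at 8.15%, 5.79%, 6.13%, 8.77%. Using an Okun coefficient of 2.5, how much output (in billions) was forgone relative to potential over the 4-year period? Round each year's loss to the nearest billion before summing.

Year 2005: gap = -2.5 × (8.15 - 4.43) = -9.3%, loss ≈ 17780 × 9.3/100 ≈ 1654.
Year 2006: gap = -2.5 × (5.79 - 4.43) = -3.4%, loss ≈ 17780 × 3.4/100 ≈ 605.
Year 2007: gap = -2.5 × (6.13 - 4.43) = -4.25%, loss ≈ 17780 × 4.25/100 ≈ 756.
Year 2008: gap = -2.5 × (8.77 - 4.43) = -10.85%, loss ≈ 17780 × 10.85/100 ≈ 1929.
Total lost output = 1654 + 605 + 756 + 1929 = 4944 billion.

$4,944 billion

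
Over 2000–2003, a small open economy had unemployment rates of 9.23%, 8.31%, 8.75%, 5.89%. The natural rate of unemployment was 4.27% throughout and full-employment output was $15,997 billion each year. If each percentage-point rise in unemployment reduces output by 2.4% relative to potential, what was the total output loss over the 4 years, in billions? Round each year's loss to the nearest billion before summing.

Year 2000: gap = -2.4 × (9.23 - 4.27) = -11.904%, loss ≈ 15997 × 11.904/100 ≈ 1904.
Year 2001: gap = -2.4 × (8.31 - 4.27) = -9.696%, loss ≈ 15997 × 9.696/100 ≈ 1551.
Year 2002: gap = -2.4 × (8.75 - 4.27) = -10.752%, loss ≈ 15997 × 10.752/100 ≈ 1720.
Year 2003: gap = -2.4 × (5.89 - 4.27) = -3.888%, loss ≈ 15997 × 3.888/100 ≈ 622.
Total lost output = 1904 + 1551 + 1720 + 622 = 5797 billion.

$5,797 billion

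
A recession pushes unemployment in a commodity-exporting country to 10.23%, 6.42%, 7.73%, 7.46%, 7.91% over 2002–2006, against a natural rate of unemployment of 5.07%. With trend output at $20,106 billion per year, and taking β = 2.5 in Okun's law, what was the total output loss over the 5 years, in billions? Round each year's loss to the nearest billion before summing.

$7,239 billion

Year 2002: gap = -2.5 × (10.23 - 5.07) = -12.9%, loss ≈ 20106 × 12.9/100 ≈ 2594.
Year 2003: gap = -2.5 × (6.42 - 5.07) = -3.375%, loss ≈ 20106 × 3.375/100 ≈ 679.
Year 2004: gap = -2.5 × (7.73 - 5.07) = -6.65%, loss ≈ 20106 × 6.65/100 ≈ 1337.
Year 2005: gap = -2.5 × (7.46 - 5.07) = -5.975%, loss ≈ 20106 × 5.975/100 ≈ 1201.
Year 2006: gap = -2.5 × (7.91 - 5.07) = -7.1%, loss ≈ 20106 × 7.1/100 ≈ 1428.
Total lost output = 2594 + 679 + 1337 + 1201 + 1428 = 7239 billion.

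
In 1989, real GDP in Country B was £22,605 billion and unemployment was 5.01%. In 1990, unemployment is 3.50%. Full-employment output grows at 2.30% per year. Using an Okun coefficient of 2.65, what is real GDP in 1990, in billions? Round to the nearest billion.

Δu = 3.5 - 5.01 = -1.51 points.
Okun's law (growth form): g_Y = g_Y* - β × Δu = 2.30 - 2.65 × (-1.51) = 2.3 + 4.0015 = 6.3015%.
Real GDP in the next year = 22605 × (1 + 6.3015/100) = 22605 × 1.063015 ≈ 24029 billion.

£24,029 billion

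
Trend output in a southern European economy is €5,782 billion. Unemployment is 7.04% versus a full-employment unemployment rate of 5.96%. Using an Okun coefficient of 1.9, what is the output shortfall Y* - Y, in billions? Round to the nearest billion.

€119 billion

Output gap = -1.9 × (7.04 - 5.96) = -1.9 × 1.08 = -2.052%.
Actual GDP ≈ 5782 × 0.97948 ≈ 5663 billion, so the shortfall is 5782 - 5663 = 119 billion.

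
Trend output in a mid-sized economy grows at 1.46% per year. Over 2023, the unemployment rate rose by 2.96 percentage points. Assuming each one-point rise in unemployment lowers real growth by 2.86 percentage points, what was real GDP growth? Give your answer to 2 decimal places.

-7.01%

Growth-rate Okun's law: g_Y = g_Y* - β × Δu.
g_Y = 1.46 - 2.86 × (2.96) = 1.46 - 8.4656 = -7.0056%, i.e. -7.01% to 2 d.p.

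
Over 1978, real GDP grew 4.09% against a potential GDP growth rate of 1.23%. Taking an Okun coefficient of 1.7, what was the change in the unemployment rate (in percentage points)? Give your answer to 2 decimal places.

-1.68 percentage points

Growth-rate Okun's law: g_Y = g_Y* - β × Δu, so Δu = (g_Y* - g_Y)/β.
Δu = (1.23 - 4.09)/1.7 = -2.86/1.7 = -1.68 percentage points.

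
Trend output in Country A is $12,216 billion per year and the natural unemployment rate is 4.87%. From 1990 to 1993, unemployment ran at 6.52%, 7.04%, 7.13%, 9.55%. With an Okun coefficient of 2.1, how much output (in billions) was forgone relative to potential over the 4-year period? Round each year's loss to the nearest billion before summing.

Year 1990: gap = -2.1 × (6.52 - 4.87) = -3.465%, loss ≈ 12216 × 3.465/100 ≈ 423.
Year 1991: gap = -2.1 × (7.04 - 4.87) = -4.557%, loss ≈ 12216 × 4.557/100 ≈ 557.
Year 1992: gap = -2.1 × (7.13 - 4.87) = -4.746%, loss ≈ 12216 × 4.746/100 ≈ 580.
Year 1993: gap = -2.1 × (9.55 - 4.87) = -9.828%, loss ≈ 12216 × 9.828/100 ≈ 1201.
Total lost output = 423 + 557 + 580 + 1201 = 2761 billion.

$2,761 billion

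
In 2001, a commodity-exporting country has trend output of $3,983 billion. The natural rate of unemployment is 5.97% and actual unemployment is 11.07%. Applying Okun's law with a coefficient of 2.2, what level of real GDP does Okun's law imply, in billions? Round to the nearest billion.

Unemployment gap = 11.07 - 5.97 = 5.1 points, so the output gap is -2.2 × 5.1 = -11.22%.
Actual GDP = 3983 × (1 - 11.22/100) = 3983 × 0.8878 ≈ 3536 billion.

$3,536 billion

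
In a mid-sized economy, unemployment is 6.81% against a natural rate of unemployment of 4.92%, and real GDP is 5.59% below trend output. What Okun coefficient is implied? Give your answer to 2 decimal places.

Okun's law: output gap = -β × (u - u*).
-5.59 = -β × (6.81 - 4.92) = -β × 1.89, so β = 5.59/1.89 = 2.96.

β ≈ 2.96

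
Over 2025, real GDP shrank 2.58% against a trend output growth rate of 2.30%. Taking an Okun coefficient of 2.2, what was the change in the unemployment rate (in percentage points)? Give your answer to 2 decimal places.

Growth-rate Okun's law: g_Y = g_Y* - β × Δu, so Δu = (g_Y* - g_Y)/β.
Δu = (2.3 + 2.58)/2.2 = 4.88/2.2 = 2.22 percentage points.

2.22 percentage points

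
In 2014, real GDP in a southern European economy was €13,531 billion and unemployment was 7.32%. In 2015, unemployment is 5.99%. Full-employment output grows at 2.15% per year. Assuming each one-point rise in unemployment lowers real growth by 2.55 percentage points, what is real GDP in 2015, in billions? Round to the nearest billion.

Δu = 5.99 - 7.32 = -1.33 points.
Okun's law (growth form): g_Y = g_Y* - β × Δu = 2.15 - 2.55 × (-1.33) = 2.15 + 3.3915 = 5.5415%.
Real GDP in the next year = 13531 × (1 + 5.5415/100) = 13531 × 1.055415 ≈ 14281 billion.

€14,281 billion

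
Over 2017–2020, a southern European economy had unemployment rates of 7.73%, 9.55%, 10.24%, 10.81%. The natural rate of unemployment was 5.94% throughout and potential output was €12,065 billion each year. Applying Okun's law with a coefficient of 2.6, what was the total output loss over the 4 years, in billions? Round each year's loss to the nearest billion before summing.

€4,571 billion

Year 2017: gap = -2.6 × (7.73 - 5.94) = -4.654%, loss ≈ 12065 × 4.654/100 ≈ 562.
Year 2018: gap = -2.6 × (9.55 - 5.94) = -9.386%, loss ≈ 12065 × 9.386/100 ≈ 1132.
Year 2019: gap = -2.6 × (10.24 - 5.94) = -11.18%, loss ≈ 12065 × 11.18/100 ≈ 1349.
Year 2020: gap = -2.6 × (10.81 - 5.94) = -12.662%, loss ≈ 12065 × 12.662/100 ≈ 1528.
Total lost output = 562 + 1132 + 1349 + 1528 = 4571 billion.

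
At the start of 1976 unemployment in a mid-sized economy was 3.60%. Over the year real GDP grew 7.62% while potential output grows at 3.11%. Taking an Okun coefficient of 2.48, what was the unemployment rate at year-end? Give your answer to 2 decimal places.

Growth-rate Okun's law: g_Y = g_Y* - β × Δu, so Δu = (g_Y* - g_Y)/β.
Δu = (3.11 - 7.62)/2.48 = -4.51/2.48 = -1.82 percentage points.
Year-end unemployment = 3.6 - 1.82 = 1.78%.

1.78%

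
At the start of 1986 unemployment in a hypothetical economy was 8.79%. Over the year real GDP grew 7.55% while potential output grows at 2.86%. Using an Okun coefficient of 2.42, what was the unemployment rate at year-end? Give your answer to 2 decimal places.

Growth-rate Okun's law: g_Y = g_Y* - β × Δu, so Δu = (g_Y* - g_Y)/β.
Δu = (2.86 - 7.55)/2.42 = -4.69/2.42 = -1.94 percentage points.
Year-end unemployment = 8.79 - 1.94 = 6.85%.

6.85%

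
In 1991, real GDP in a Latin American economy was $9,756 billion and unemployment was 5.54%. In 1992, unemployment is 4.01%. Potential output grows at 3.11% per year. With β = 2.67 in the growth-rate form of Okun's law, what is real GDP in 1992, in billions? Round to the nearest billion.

$10,458 billion

Δu = 4.01 - 5.54 = -1.53 points.
Okun's law (growth form): g_Y = g_Y* - β × Δu = 3.11 - 2.67 × (-1.53) = 3.11 + 4.0851 = 7.1951%.
Real GDP in the next year = 9756 × (1 + 7.1951/100) = 9756 × 1.071951 ≈ 10458 billion.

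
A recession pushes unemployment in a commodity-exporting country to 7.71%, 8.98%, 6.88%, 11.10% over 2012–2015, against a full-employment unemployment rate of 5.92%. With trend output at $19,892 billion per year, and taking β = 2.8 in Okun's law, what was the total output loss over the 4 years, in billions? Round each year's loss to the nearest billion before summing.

Year 2012: gap = -2.8 × (7.71 - 5.92) = -5.012%, loss ≈ 19892 × 5.012/100 ≈ 997.
Year 2013: gap = -2.8 × (8.98 - 5.92) = -8.568%, loss ≈ 19892 × 8.568/100 ≈ 1704.
Year 2014: gap = -2.8 × (6.88 - 5.92) = -2.688%, loss ≈ 19892 × 2.688/100 ≈ 535.
Year 2015: gap = -2.8 × (11.1 - 5.92) = -14.504%, loss ≈ 19892 × 14.504/100 ≈ 2885.
Total lost output = 997 + 1704 + 535 + 2885 = 6121 billion.

$6,121 billion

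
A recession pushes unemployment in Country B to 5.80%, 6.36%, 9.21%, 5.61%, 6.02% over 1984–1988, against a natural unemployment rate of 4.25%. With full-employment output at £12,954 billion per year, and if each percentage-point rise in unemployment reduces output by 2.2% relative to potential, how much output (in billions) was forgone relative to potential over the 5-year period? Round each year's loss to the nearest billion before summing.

Year 1984: gap = -2.2 × (5.8 - 4.25) = -3.41%, loss ≈ 12954 × 3.41/100 ≈ 442.
Year 1985: gap = -2.2 × (6.36 - 4.25) = -4.642%, loss ≈ 12954 × 4.642/100 ≈ 601.
Year 1986: gap = -2.2 × (9.21 - 4.25) = -10.912%, loss ≈ 12954 × 10.912/100 ≈ 1414.
Year 1987: gap = -2.2 × (5.61 - 4.25) = -2.992%, loss ≈ 12954 × 2.992/100 ≈ 388.
Year 1988: gap = -2.2 × (6.02 - 4.25) = -3.894%, loss ≈ 12954 × 3.894/100 ≈ 504.
Total lost output = 442 + 601 + 1414 + 388 + 504 = 3349 billion.

£3,349 billion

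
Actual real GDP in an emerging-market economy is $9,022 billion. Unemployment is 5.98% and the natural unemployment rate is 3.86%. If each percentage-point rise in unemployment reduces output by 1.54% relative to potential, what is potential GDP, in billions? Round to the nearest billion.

$9,326 billion

Unemployment gap = 5.98 - 3.86 = 2.12 points, so output gap = -1.54 × 2.12 = -3.2648%.
Since Y = Y* × (1 + gap/100), Y* = 9022/0.967352 ≈ 9326 billion.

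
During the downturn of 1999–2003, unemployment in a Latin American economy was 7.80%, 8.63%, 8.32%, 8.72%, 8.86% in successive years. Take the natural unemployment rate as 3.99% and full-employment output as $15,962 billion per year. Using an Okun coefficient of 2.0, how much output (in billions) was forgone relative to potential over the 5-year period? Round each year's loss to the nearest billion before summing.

Year 1999: gap = -2.0 × (7.8 - 3.99) = -7.62%, loss ≈ 15962 × 7.62/100 ≈ 1216.
Year 2000: gap = -2.0 × (8.63 - 3.99) = -9.28%, loss ≈ 15962 × 9.28/100 ≈ 1481.
Year 2001: gap = -2.0 × (8.32 - 3.99) = -8.66%, loss ≈ 15962 × 8.66/100 ≈ 1382.
Year 2002: gap = -2.0 × (8.72 - 3.99) = -9.46%, loss ≈ 15962 × 9.46/100 ≈ 1510.
Year 2003: gap = -2.0 × (8.86 - 3.99) = -9.74%, loss ≈ 15962 × 9.74/100 ≈ 1555.
Total lost output = 1216 + 1481 + 1382 + 1510 + 1555 = 7144 billion.

$7,144 billion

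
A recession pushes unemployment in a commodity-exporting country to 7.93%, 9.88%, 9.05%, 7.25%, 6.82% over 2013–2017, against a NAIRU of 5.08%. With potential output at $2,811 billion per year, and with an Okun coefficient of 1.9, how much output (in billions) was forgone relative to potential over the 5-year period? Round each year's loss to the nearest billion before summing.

Year 2013: gap = -1.9 × (7.93 - 5.08) = -5.415%, loss ≈ 2811 × 5.415/100 ≈ 152.
Year 2014: gap = -1.9 × (9.88 - 5.08) = -9.12%, loss ≈ 2811 × 9.12/100 ≈ 256.
Year 2015: gap = -1.9 × (9.05 - 5.08) = -7.543%, loss ≈ 2811 × 7.543/100 ≈ 212.
Year 2016: gap = -1.9 × (7.25 - 5.08) = -4.123%, loss ≈ 2811 × 4.123/100 ≈ 116.
Year 2017: gap = -1.9 × (6.82 - 5.08) = -3.306%, loss ≈ 2811 × 3.306/100 ≈ 93.
Total lost output = 152 + 256 + 212 + 116 + 93 = 829 billion.

$829 billion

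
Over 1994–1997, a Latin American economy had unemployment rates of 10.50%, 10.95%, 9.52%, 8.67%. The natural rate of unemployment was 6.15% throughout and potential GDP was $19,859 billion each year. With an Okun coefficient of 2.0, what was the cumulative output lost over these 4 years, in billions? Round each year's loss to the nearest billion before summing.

Year 1994: gap = -2.0 × (10.5 - 6.15) = -8.7%, loss ≈ 19859 × 8.7/100 ≈ 1728.
Year 1995: gap = -2.0 × (10.95 - 6.15) = -9.6%, loss ≈ 19859 × 9.6/100 ≈ 1906.
Year 1996: gap = -2.0 × (9.52 - 6.15) = -6.74%, loss ≈ 19859 × 6.74/100 ≈ 1338.
Year 1997: gap = -2.0 × (8.67 - 6.15) = -5.04%, loss ≈ 19859 × 5.04/100 ≈ 1001.
Total lost output = 1728 + 1906 + 1338 + 1001 = 5973 billion.

$5,973 billion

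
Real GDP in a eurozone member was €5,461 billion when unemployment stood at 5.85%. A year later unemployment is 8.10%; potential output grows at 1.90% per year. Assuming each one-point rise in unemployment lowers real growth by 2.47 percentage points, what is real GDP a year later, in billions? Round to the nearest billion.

€5,261 billion

Δu = 8.1 - 5.85 = 2.25 points.
Okun's law (growth form): g_Y = g_Y* - β × Δu = 1.90 - 2.47 × (2.25) = 1.9 - 5.5575 = -3.6575%.
Real GDP in the next year = 5461 × (1 - 3.6575/100) = 5461 × 0.963425 ≈ 5261 billion.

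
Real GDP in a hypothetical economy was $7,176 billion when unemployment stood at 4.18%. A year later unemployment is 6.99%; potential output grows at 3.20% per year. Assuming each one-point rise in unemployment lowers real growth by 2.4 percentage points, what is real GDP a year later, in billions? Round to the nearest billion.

$6,922 billion

Δu = 6.99 - 4.18 = 2.81 points.
Okun's law (growth form): g_Y = g_Y* - β × Δu = 3.20 - 2.4 × (2.81) = 3.2 - 6.744 = -3.544%.
Real GDP in the next year = 7176 × (1 - 3.544/100) = 7176 × 0.96456 ≈ 6922 billion.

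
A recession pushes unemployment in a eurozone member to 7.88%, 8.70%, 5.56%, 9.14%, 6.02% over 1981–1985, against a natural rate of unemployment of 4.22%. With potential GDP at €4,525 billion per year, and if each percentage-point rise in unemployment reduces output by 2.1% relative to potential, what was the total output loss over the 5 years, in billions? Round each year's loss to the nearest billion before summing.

Year 1981: gap = -2.1 × (7.88 - 4.22) = -7.686%, loss ≈ 4525 × 7.686/100 ≈ 348.
Year 1982: gap = -2.1 × (8.7 - 4.22) = -9.408%, loss ≈ 4525 × 9.408/100 ≈ 426.
Year 1983: gap = -2.1 × (5.56 - 4.22) = -2.814%, loss ≈ 4525 × 2.814/100 ≈ 127.
Year 1984: gap = -2.1 × (9.14 - 4.22) = -10.332%, loss ≈ 4525 × 10.332/100 ≈ 468.
Year 1985: gap = -2.1 × (6.02 - 4.22) = -3.78%, loss ≈ 4525 × 3.78/100 ≈ 171.
Total lost output = 348 + 426 + 127 + 468 + 171 = 1540 billion.

€1,540 billion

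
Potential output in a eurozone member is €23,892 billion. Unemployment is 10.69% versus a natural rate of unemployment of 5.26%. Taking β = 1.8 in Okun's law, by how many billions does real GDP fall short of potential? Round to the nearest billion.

Output gap = -1.8 × (10.69 - 5.26) = -1.8 × 5.43 = -9.774%.
Actual GDP ≈ 23892 × 0.90226 ≈ 21557 billion, so the shortfall is 23892 - 21557 = 2335 billion.

€2,335 billion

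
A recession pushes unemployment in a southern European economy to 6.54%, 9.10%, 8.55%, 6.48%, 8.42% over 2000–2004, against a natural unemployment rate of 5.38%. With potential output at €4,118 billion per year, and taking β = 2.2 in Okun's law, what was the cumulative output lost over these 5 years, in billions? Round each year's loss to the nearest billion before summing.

€1,104 billion

Year 2000: gap = -2.2 × (6.54 - 5.38) = -2.552%, loss ≈ 4118 × 2.552/100 ≈ 105.
Year 2001: gap = -2.2 × (9.1 - 5.38) = -8.184%, loss ≈ 4118 × 8.184/100 ≈ 337.
Year 2002: gap = -2.2 × (8.55 - 5.38) = -6.974%, loss ≈ 4118 × 6.974/100 ≈ 287.
Year 2003: gap = -2.2 × (6.48 - 5.38) = -2.42%, loss ≈ 4118 × 2.42/100 ≈ 100.
Year 2004: gap = -2.2 × (8.42 - 5.38) = -6.688%, loss ≈ 4118 × 6.688/100 ≈ 275.
Total lost output = 105 + 337 + 287 + 100 + 275 = 1104 billion.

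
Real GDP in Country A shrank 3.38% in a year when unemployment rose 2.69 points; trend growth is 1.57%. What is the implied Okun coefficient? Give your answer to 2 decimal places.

β ≈ 1.84

Growth form: g_Y = g_Y* - β × Δu, so β = (g_Y* - g_Y)/Δu.
β = (1.57 + 3.38)/2.69 = 4.95/2.69 = 1.84.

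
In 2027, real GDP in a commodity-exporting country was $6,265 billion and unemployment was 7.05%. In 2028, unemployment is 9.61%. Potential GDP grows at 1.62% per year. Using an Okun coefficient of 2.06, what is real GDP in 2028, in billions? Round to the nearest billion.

Δu = 9.61 - 7.05 = 2.56 points.
Okun's law (growth form): g_Y = g_Y* - β × Δu = 1.62 - 2.06 × (2.56) = 1.62 - 5.2736 = -3.6536%.
Real GDP in the next year = 6265 × (1 - 3.6536/100) = 6265 × 0.963464 ≈ 6036 billion.

$6,036 billion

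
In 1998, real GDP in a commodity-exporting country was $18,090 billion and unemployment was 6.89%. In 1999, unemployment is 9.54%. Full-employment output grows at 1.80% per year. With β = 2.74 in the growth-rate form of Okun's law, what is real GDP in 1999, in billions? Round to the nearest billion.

Δu = 9.54 - 6.89 = 2.65 points.
Okun's law (growth form): g_Y = g_Y* - β × Δu = 1.80 - 2.74 × (2.65) = 1.8 - 7.261 = -5.461%.
Real GDP in the next year = 18090 × (1 - 5.461/100) = 18090 × 0.94539 ≈ 17102 billion.

$17,102 billion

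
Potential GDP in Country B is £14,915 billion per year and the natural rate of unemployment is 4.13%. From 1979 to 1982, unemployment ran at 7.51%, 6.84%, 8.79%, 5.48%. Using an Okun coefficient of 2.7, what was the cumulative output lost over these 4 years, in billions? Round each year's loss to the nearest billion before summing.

£4,873 billion

Year 1979: gap = -2.7 × (7.51 - 4.13) = -9.126%, loss ≈ 14915 × 9.126/100 ≈ 1361.
Year 1980: gap = -2.7 × (6.84 - 4.13) = -7.317%, loss ≈ 14915 × 7.317/100 ≈ 1091.
Year 1981: gap = -2.7 × (8.79 - 4.13) = -12.582%, loss ≈ 14915 × 12.582/100 ≈ 1877.
Year 1982: gap = -2.7 × (5.48 - 4.13) = -3.645%, loss ≈ 14915 × 3.645/100 ≈ 544.
Total lost output = 1361 + 1091 + 1877 + 544 = 4873 billion.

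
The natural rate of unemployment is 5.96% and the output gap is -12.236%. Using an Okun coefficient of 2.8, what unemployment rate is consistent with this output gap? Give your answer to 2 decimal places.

From Okun's law, u - u* = -(output gap)/β = -(-12.236)/2.8 = 4.37 points.
So u = 5.96 + 4.37 = 10.33%.

10.33%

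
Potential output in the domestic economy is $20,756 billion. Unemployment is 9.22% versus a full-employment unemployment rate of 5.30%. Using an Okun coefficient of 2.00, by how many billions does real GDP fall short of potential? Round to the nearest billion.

$1,627 billion

Output gap = -2.00 × (9.22 - 5.3) = -2 × 3.92 = -7.84%.
Actual GDP ≈ 20756 × 0.9216 ≈ 19129 billion, so the shortfall is 20756 - 19129 = 1627 billion.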